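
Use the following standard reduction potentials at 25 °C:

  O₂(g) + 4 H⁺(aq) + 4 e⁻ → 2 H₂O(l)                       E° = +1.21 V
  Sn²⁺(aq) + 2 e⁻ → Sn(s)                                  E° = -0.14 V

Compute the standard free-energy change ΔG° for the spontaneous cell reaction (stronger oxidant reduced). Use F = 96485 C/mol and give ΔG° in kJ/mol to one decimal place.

O₂/H₂O (E° = +1.21 V) is the cathode; Sn²⁺/Sn (E° = -0.14 V) is the anode, so E°cell = +1.35 V.
Balancing electrons gives n = 4 (lcm of 4 and 2).
ΔG° = −nFE° = −(4)(96485)(+1.35) = -521,019 J = -521.0 kJ/mol.

-521.0 kJ/mol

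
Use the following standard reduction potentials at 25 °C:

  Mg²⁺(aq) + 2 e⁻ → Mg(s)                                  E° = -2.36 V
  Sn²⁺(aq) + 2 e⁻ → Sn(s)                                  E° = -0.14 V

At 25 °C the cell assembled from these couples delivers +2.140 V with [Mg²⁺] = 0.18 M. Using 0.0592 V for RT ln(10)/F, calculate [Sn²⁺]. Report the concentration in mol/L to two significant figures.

0.00036 M

Sn²⁺/Sn is the cathode, Mg²⁺/Mg the anode: E°cell = +2.22 V, n = 2.
Overall reaction: Sn²⁺(aq) + Mg(s) → Sn(s) + Mg²⁺(aq); Q = [Mg²⁺]^1/[Sn²⁺]^1.
From E = E° − (0.0592/n) log Q: log Q = (E° − E)·n/0.0592 = (+2.22 − (+2.140))·2/0.0592 = 2.7027.
So 1·log[Sn²⁺] = 1·log(0.18) − log Q = -0.7447 − (2.7027) = -3.4474; [Sn²⁺] = 10^(-3.4474) ≈ 0.00036 M.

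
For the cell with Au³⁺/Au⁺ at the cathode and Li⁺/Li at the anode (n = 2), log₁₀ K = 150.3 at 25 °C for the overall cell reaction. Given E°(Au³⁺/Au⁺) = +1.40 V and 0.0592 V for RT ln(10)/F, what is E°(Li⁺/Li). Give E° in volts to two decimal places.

E°cell = (0.0592/n)·log K = (0.0592/2)(150.3) = +4.449 V.
Since Au³⁺/Au⁺ is the cathode and Li⁺/Li the anode, E°cell = E°(Au³⁺/Au⁺) − E°(Li⁺/Li).
So E°(Li⁺/Li) = E°(Au³⁺/Au⁺) − E°cell = (+1.40) − (+4.449) = -3.05 V.

-3.05 V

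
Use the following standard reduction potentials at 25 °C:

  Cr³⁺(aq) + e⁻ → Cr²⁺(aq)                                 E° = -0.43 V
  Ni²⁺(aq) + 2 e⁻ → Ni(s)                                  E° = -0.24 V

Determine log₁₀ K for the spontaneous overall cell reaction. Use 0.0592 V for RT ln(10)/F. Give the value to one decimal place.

Cathode: Ni²⁺/Ni; anode: Cr³⁺/Cr²⁺. E°cell = +0.19 V, n = 2.
log K = nE°cell / 0.0592 = (2)(+0.19) / 0.0592 = 6.4.

6.4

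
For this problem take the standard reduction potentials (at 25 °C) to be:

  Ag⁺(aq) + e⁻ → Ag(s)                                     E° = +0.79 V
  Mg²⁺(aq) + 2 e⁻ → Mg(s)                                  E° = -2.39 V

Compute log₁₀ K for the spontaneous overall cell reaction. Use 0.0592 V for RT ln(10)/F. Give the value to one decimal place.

107.4

Cathode: Ag⁺/Ag; anode: Mg²⁺/Mg. E°cell = +3.18 V, n = 2.
log K = nE°cell / 0.0592 = (2)(+3.18) / 0.0592 = 107.4.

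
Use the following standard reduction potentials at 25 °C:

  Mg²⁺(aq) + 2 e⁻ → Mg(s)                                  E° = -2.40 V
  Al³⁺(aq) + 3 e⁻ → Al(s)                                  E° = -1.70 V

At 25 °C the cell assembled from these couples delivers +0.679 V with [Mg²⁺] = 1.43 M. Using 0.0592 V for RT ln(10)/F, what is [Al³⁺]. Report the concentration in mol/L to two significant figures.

Al³⁺/Al is the cathode, Mg²⁺/Mg the anode: E°cell = +0.70 V, n = 6.
Overall reaction: 2 Al³⁺(aq) + 3 Mg(s) → 2 Al(s) + 3 Mg²⁺(aq); Q = [Mg²⁺]^3/[Al³⁺]^2.
From E = E° − (0.0592/n) log Q: log Q = (E° − E)·n/0.0592 = (+0.70 − (+0.679))·6/0.0592 = 2.1284.
So 2·log[Al³⁺] = 3·log(1.43) − log Q = 0.4660 − (2.1284) = -1.6624; log[Al³⁺] = -1.6624 / 2 = -0.8312; [Al³⁺] = 10^(-0.8312) ≈ 0.15 M.

0.15 M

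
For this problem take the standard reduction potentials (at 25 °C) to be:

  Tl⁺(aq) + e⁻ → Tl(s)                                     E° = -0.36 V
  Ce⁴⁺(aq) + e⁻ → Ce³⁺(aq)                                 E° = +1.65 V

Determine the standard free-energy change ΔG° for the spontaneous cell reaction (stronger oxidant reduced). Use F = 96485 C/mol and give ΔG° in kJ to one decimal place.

Ce⁴⁺/Ce³⁺ (E° = +1.65 V) is the cathode; Tl⁺/Tl (E° = -0.36 V) is the anode, so E°cell = +2.01 V.
Balancing electrons gives n = 1 (lcm of 1 and 1).
ΔG° = −nFE° = −(1)(96485)(+2.01) = -193,935 J = -193.9 kJ.

-193.9 kJ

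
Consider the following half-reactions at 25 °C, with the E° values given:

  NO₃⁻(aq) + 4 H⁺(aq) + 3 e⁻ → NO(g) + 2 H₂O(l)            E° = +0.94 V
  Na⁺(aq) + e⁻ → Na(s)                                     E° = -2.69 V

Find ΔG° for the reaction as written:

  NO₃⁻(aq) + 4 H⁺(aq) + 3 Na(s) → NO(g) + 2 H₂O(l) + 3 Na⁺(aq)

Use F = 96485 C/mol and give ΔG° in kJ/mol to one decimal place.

As written, NO₃⁻/NO is reduced (cathode) and Na⁺/Na is oxidised (anode), so E°cell = (+0.94) − (-2.69) = +3.63 V.
Balancing electrons gives n = 3.
ΔG° = −nFE° = −(3)(96485)(+3.63) = -1,050,722 J = -1050.7 kJ/mol.

-1050.7 kJ/mol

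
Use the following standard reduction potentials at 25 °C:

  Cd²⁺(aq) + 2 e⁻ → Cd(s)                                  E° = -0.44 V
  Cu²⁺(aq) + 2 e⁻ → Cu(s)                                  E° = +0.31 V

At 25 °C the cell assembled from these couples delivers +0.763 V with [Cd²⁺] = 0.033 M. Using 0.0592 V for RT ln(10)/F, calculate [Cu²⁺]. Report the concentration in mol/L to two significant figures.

Cu²⁺/Cu is the cathode, Cd²⁺/Cd the anode: E°cell = +0.75 V, n = 2.
Overall reaction: Cu²⁺(aq) + Cd(s) → Cu(s) + Cd²⁺(aq); Q = [Cd²⁺]^1/[Cu²⁺]^1.
From E = E° − (0.0592/n) log Q: log Q = (E° − E)·n/0.0592 = (+0.75 − (+0.763))·2/0.0592 = -0.4392.
So 1·log[Cu²⁺] = 1·log(0.033) − log Q = -1.4815 − (-0.4392) = -1.0423; [Cu²⁺] = 10^(-1.0423) ≈ 0.091 M.

0.091 M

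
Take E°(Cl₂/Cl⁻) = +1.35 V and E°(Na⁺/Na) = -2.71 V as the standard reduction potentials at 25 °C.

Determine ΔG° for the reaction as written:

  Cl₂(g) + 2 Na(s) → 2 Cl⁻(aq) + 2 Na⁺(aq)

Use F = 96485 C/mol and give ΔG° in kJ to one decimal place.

As written, Cl₂/Cl⁻ is reduced (cathode) and Na⁺/Na is oxidised (anode), so E°cell = (+1.35) − (-2.71) = +4.06 V.
Balancing electrons gives n = 2.
ΔG° = −nFE° = −(2)(96485)(+4.06) = -783,458 J = -783.5 kJ.

-783.5 kJ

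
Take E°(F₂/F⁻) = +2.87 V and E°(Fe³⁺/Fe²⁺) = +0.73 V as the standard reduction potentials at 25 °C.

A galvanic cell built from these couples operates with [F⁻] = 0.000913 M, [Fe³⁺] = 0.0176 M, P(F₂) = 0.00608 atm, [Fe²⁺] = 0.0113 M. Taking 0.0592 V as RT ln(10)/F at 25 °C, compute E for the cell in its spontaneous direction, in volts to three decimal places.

F₂/F⁻ is the cathode (higher E°), Fe³⁺/Fe²⁺ the anode: E°cell = +2.87 − (+0.73) = +2.14 V, n = 2.
Overall: F₂(g) + 2 Fe²⁺(aq) → 2 F⁻(aq) + 2 Fe³⁺(aq)
Q = [F⁻]^2·[Fe³⁺]^2 / (P(F₂)·[Fe²⁺]^2); log Q = -3.478.
E = E° − (0.0592/n) log Q = +2.14 − (0.0592/2)(-3.478) = +2.243 V.

+2.243 V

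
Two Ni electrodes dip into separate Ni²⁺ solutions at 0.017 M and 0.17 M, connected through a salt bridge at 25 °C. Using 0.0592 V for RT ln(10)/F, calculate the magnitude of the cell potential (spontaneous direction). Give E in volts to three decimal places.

+0.030 V

For a concentration cell E°cell = 0. The 0.17 M side is the cathode (reduction is favoured where [Ni²⁺] is higher).
With n = 2, E = −(0.0592/2) log([Ni²⁺]ₐₙ/[Ni²⁺]꜀ₐₜ) = −(0.0592/2) log(0.017/0.17) = −(0.0592/2)(-1.000) = +0.030 V.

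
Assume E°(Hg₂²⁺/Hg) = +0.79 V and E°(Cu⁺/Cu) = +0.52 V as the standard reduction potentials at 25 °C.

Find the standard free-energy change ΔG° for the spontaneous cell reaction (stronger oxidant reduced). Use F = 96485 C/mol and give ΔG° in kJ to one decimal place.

Hg₂²⁺/Hg (E° = +0.79 V) is the cathode; Cu⁺/Cu (E° = +0.52 V) is the anode, so E°cell = +0.27 V.
Balancing electrons gives n = 2 (lcm of 2 and 1).
ΔG° = −nFE° = −(2)(96485)(+0.27) = -52,102 J = -52.1 kJ.

-52.1 kJ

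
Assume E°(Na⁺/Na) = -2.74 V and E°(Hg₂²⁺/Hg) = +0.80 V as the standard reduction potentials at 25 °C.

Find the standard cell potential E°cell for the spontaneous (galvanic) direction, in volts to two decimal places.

The Hg₂²⁺/Hg couple has the higher reduction potential, so it is the cathode; Na⁺/Na is oxidised at the anode.
E°cell = E°(cathode) − E°(anode) = (+0.80) − (-2.74) = +3.54 V.

+3.54 V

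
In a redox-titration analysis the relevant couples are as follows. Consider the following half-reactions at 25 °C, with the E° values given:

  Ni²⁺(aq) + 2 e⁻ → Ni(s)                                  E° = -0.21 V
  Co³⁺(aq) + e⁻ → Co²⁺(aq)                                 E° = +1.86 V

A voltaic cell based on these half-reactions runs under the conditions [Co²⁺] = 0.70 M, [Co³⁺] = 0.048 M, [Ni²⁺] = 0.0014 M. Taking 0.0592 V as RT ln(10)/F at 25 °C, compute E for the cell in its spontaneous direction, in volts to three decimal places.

Co³⁺/Co²⁺ is the cathode (higher E°), Ni²⁺/Ni the anode: E°cell = +1.86 − (-0.21) = +2.07 V, n = 2.
Overall: 2 Co³⁺(aq) + Ni(s) → 2 Co²⁺(aq) + Ni²⁺(aq)
Q = [Co²⁺]^2·[Ni²⁺] / ([Co³⁺]^2); log Q = -0.526.
E = E° − (0.0592/n) log Q = +2.07 − (0.0592/2)(-0.526) = +2.086 V.

+2.086 V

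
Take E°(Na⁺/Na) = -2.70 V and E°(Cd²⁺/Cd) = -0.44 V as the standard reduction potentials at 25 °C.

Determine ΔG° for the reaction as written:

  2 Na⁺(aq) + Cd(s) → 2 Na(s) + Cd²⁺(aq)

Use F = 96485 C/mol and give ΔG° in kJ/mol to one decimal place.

+436.1 kJ/mol

As written, Na⁺/Na is reduced (cathode) and Cd²⁺/Cd is oxidised (anode), so E°cell = (-2.70) − (-0.44) = -2.26 V.
Balancing electrons gives n = 2.
ΔG° = −nFE° = −(2)(96485)(-2.26) = 436,112 J = +436.1 kJ/mol.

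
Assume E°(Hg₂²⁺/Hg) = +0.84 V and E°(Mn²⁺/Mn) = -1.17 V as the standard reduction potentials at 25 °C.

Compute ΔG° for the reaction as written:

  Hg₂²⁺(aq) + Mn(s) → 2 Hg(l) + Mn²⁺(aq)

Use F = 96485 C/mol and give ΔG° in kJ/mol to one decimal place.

As written, Hg₂²⁺/Hg is reduced (cathode) and Mn²⁺/Mn is oxidised (anode), so E°cell = (+0.84) − (-1.17) = +2.01 V.
Balancing electrons gives n = 2.
ΔG° = −nFE° = −(2)(96485)(+2.01) = -387,870 J = -387.9 kJ/mol.

-387.9 kJ/mol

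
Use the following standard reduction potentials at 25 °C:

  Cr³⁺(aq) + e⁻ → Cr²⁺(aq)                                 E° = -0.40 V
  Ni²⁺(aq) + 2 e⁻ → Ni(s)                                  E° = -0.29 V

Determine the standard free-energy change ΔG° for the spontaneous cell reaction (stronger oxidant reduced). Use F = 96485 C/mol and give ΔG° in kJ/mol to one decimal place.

-21.2 kJ/mol

Ni²⁺/Ni (E° = -0.29 V) is the cathode; Cr³⁺/Cr²⁺ (E° = -0.40 V) is the anode, so E°cell = +0.11 V.
Balancing electrons gives n = 2 (lcm of 2 and 1).
ΔG° = −nFE° = −(2)(96485)(+0.11) = -21,227 J = -21.2 kJ/mol.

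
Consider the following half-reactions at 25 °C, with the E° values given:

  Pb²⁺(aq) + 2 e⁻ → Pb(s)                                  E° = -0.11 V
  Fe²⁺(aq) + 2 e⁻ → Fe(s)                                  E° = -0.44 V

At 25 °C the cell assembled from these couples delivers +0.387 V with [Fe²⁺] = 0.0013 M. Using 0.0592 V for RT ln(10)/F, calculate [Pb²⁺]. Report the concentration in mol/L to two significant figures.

Pb²⁺/Pb is the cathode, Fe²⁺/Fe the anode: E°cell = +0.33 V, n = 2.
Overall reaction: Pb²⁺(aq) + Fe(s) → Pb(s) + Fe²⁺(aq); Q = [Fe²⁺]^1/[Pb²⁺]^1.
From E = E° − (0.0592/n) log Q: log Q = (E° − E)·n/0.0592 = (+0.33 − (+0.387))·2/0.0592 = -1.9257.
So 1·log[Pb²⁺] = 1·log(0.0013) − log Q = -2.8861 − (-1.9257) = -0.9604; [Pb²⁺] = 10^(-0.9604) ≈ 0.11 M.

0.11 M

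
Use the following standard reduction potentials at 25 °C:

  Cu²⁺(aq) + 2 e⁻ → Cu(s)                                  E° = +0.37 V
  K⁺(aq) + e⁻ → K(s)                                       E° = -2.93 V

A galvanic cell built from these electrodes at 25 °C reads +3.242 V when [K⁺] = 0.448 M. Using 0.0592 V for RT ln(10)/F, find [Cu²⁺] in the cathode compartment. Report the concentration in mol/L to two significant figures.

0.0022 M

Cu²⁺/Cu is the cathode, K⁺/K the anode: E°cell = +3.30 V, n = 2.
Overall reaction: Cu²⁺(aq) + 2 K(s) → Cu(s) + 2 K⁺(aq); Q = [K⁺]^2/[Cu²⁺]^1.
From E = E° − (0.0592/n) log Q: log Q = (E° − E)·n/0.0592 = (+3.30 − (+3.242))·2/0.0592 = 1.9595.
So 1·log[Cu²⁺] = 2·log(0.448) − log Q = -0.6974 − (1.9595) = -2.6569; [Cu²⁺] = 10^(-2.6569) ≈ 0.0022 M.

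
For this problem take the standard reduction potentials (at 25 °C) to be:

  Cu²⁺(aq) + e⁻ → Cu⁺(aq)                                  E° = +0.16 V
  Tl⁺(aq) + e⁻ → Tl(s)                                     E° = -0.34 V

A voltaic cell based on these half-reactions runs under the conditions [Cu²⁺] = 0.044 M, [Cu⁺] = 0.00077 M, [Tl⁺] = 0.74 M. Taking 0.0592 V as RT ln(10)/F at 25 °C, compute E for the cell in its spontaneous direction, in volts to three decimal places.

+0.612 V

Cu²⁺/Cu⁺ is the cathode (higher E°), Tl⁺/Tl the anode: E°cell = +0.16 − (-0.34) = +0.50 V, n = 1.
Overall: Cu²⁺(aq) + Tl(s) → Cu⁺(aq) + Tl⁺(aq)
Q = [Cu⁺]·[Tl⁺] / ([Cu²⁺]); log Q = -1.888.
E = E° − (0.0592/n) log Q = +0.50 − (0.0592/1)(-1.888) = +0.612 V.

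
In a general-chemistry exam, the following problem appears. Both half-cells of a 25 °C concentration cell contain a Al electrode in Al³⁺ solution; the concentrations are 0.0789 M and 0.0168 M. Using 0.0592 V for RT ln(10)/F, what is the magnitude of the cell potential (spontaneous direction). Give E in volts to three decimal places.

For a concentration cell E°cell = 0. The 0.0789 M side is the cathode (reduction is favoured where [Al³⁺] is higher).
With n = 3, E = −(0.0592/3) log([Al³⁺]ₐₙ/[Al³⁺]꜀ₐₜ) = −(0.0592/3) log(0.0168/0.0789) = −(0.0592/3)(-0.672) = +0.013 V.

+0.013 V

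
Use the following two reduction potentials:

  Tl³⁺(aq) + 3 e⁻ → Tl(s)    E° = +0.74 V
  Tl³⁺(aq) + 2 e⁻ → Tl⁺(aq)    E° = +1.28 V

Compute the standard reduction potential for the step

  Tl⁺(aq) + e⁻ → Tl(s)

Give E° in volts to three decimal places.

Sequential free energies add, so n₃E°₃ = n₁E°₁ + n₂E°₂.
With n₃ = 3, and the known step contributing 2×(+1.28) V, the unknown satisfies 1·E° = 3×(+0.74) − 2×(+1.28) = -0.340.
E° = -0.340 / 1 = -0.340 V.

-0.340 V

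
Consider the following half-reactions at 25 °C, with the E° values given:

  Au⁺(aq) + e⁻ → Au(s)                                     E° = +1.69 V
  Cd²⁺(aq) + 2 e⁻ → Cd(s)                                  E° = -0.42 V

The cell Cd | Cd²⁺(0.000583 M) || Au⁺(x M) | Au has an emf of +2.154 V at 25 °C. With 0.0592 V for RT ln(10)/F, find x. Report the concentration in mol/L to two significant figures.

0.13 M

Au⁺/Au is the cathode, Cd²⁺/Cd the anode: E°cell = +2.11 V, n = 2.
Overall reaction: 2 Au⁺(aq) + Cd(s) → 2 Au(s) + Cd²⁺(aq); Q = [Cd²⁺]^1/[Au⁺]^2.
From E = E° − (0.0592/n) log Q: log Q = (E° − E)·n/0.0592 = (+2.11 − (+2.154))·2/0.0592 = -1.4865.
So 2·log[Au⁺] = 1·log(0.000583) − log Q = -3.2343 − (-1.4865) = -1.7478; log[Au⁺] = -1.7478 / 2 = -0.8739; [Au⁺] = 10^(-0.8739) ≈ 0.13 M.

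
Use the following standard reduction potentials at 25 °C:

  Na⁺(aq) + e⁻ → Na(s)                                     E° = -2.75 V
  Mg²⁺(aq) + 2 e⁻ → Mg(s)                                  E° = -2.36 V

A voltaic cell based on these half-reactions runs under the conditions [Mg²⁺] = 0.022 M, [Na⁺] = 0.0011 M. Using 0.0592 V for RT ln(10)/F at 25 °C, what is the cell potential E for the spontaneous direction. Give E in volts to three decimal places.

Mg²⁺/Mg is the cathode (higher E°), Na⁺/Na the anode: E°cell = -2.36 − (-2.75) = +0.39 V, n = 2.
Overall: Mg²⁺(aq) + 2 Na(s) → Mg(s) + 2 Na⁺(aq)
Q = [Na⁺]^2 / ([Mg²⁺]); log Q = -4.260.
E = E° − (0.0592/n) log Q = +0.39 − (0.0592/2)(-4.260) = +0.516 V.

+0.516 V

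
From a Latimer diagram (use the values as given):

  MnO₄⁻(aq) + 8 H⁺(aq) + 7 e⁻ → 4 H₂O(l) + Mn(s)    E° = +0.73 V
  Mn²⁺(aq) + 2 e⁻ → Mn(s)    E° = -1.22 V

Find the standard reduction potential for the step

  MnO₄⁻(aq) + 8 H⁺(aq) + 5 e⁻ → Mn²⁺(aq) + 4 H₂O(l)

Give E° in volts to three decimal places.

+1.510 V

Sequential free energies add, so n₃E°₃ = n₁E°₁ + n₂E°₂.
With n₃ = 7, and the known step contributing 2×(-1.22) V, the unknown satisfies 5·E° = 7×(+0.73) − 2×(-1.22) = +7.550.
E° = +7.550 / 5 = +1.510 V.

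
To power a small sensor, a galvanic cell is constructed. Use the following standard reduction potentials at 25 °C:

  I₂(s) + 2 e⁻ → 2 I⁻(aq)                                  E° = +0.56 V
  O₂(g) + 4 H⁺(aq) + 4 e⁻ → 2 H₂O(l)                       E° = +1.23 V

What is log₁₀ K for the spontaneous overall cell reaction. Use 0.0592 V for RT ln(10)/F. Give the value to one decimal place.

Cathode: O₂/H₂O; anode: I₂/I⁻. E°cell = +0.67 V, n = 4.
log K = nE°cell / 0.0592 = (4)(+0.67) / 0.0592 = 45.3.

45.3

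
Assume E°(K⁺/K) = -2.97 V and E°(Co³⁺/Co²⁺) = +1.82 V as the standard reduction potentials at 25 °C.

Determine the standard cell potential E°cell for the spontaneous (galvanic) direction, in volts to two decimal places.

+4.79 V

The Co³⁺/Co²⁺ couple has the higher reduction potential, so it is the cathode; K⁺/K is oxidised at the anode.
E°cell = E°(cathode) − E°(anode) = (+1.82) − (-2.97) = +4.79 V.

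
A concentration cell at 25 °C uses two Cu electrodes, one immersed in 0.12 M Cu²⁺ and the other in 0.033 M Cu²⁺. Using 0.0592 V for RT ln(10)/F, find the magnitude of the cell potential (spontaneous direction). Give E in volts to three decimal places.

For a concentration cell E°cell = 0. The 0.12 M side is the cathode (reduction is favoured where [Cu²⁺] is higher).
With n = 2, E = −(0.0592/2) log([Cu²⁺]ₐₙ/[Cu²⁺]꜀ₐₜ) = −(0.0592/2) log(0.033/0.12) = −(0.0592/2)(-0.561) = +0.017 V.

+0.017 V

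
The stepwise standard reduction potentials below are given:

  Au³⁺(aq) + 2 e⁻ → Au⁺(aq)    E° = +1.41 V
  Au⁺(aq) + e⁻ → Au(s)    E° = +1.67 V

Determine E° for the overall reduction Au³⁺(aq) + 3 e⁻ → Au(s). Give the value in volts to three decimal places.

+1.497 V

Since ΔG° = −nFE° is additive over sequential reductions, n₃E°₃ = n₁E°₁ + n₂E°₂.
E°₃ = (2×+1.41 + 1×+1.67) / 3 = (+4.490) / 3 = +1.497 V.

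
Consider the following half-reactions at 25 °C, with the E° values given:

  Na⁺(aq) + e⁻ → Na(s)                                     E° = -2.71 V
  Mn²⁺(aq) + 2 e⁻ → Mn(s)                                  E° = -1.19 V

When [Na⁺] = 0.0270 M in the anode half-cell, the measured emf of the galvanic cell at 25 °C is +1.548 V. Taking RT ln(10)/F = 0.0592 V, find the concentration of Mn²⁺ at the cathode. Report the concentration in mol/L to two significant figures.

Mn²⁺/Mn is the cathode, Na⁺/Na the anode: E°cell = +1.52 V, n = 2.
Overall reaction: Mn²⁺(aq) + 2 Na(s) → Mn(s) + 2 Na⁺(aq); Q = [Na⁺]^2/[Mn²⁺]^1.
From E = E° − (0.0592/n) log Q: log Q = (E° − E)·n/0.0592 = (+1.52 − (+1.548))·2/0.0592 = -0.9459.
So 1·log[Mn²⁺] = 2·log(0.027) − log Q = -3.1373 − (-0.9459) = -2.1914; [Mn²⁺] = 10^(-2.1914) ≈ 0.0064 M.

0.0064 M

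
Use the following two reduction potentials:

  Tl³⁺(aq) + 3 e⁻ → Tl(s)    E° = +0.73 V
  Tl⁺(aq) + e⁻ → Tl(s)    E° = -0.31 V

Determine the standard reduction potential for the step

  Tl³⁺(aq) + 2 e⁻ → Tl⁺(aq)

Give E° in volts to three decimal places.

Sequential free energies add, so n₃E°₃ = n₁E°₁ + n₂E°₂.
With n₃ = 3, and the known step contributing 1×(-0.31) V, the unknown satisfies 2·E° = 3×(+0.73) − 1×(-0.31) = +2.500.
E° = +2.500 / 2 = +1.250 V.

+1.250 V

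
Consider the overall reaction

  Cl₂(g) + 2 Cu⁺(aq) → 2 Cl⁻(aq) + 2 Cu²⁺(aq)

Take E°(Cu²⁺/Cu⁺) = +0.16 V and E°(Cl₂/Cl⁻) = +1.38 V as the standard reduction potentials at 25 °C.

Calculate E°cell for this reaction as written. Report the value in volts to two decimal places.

+1.22 V

The Cl₂/Cl⁻ couple has the higher reduction potential, so it is the cathode; Cu²⁺/Cu⁺ is oxidised at the anode.
E°cell = E°(cathode) − E°(anode) = (+1.38) − (+0.16) = +1.22 V.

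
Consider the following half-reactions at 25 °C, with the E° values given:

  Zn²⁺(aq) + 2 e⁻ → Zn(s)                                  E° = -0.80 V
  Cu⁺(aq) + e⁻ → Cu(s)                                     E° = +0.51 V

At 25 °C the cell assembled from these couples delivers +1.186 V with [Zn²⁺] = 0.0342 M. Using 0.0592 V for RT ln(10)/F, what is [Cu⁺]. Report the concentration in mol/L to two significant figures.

0.0015 M

Cu⁺/Cu is the cathode, Zn²⁺/Zn the anode: E°cell = +1.31 V, n = 2.
Overall reaction: 2 Cu⁺(aq) + Zn(s) → 2 Cu(s) + Zn²⁺(aq); Q = [Zn²⁺]^1/[Cu⁺]^2.
From E = E° − (0.0592/n) log Q: log Q = (E° − E)·n/0.0592 = (+1.31 − (+1.186))·2/0.0592 = 4.1892.
So 2·log[Cu⁺] = 1·log(0.0342) − log Q = -1.4660 − (4.1892) = -5.6552; log[Cu⁺] = -5.6552 / 2 = -2.8276; [Cu⁺] = 10^(-2.8276) ≈ 0.0015 M.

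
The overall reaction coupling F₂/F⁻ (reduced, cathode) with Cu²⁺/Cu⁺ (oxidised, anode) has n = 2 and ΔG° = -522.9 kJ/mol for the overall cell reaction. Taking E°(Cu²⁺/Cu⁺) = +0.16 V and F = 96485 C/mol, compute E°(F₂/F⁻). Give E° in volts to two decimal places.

+2.87 V

E°cell = −ΔG°/(nF) = −(-522.9×10³)/((2)(96485)) = +2.710 V.
Since F₂/F⁻ is the cathode and Cu²⁺/Cu⁺ the anode, E°cell = E°(F₂/F⁻) − E°(Cu²⁺/Cu⁺).
So E°(F₂/F⁻) = E°cell + E°(Cu²⁺/Cu⁺) = +2.710 + (+0.16) = +2.87 V.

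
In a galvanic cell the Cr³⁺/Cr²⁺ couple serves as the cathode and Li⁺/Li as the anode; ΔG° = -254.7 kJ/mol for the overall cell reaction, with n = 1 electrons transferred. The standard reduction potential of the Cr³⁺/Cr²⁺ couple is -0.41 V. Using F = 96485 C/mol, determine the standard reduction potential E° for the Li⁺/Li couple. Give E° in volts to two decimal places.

E°cell = −ΔG°/(nF) = −(-254.7×10³)/((1)(96485)) = +2.640 V.
Since Cr³⁺/Cr²⁺ is the cathode and Li⁺/Li the anode, E°cell = E°(Cr³⁺/Cr²⁺) − E°(Li⁺/Li).
So E°(Li⁺/Li) = E°(Cr³⁺/Cr²⁺) − E°cell = (-0.41) − (+2.640) = -3.05 V.

-3.05 V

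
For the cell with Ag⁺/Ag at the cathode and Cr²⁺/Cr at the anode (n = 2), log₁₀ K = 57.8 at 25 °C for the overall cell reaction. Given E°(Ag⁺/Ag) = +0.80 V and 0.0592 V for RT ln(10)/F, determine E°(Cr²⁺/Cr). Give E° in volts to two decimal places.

-0.91 V

E°cell = (0.0592/n)·log K = (0.0592/2)(57.8) = +1.711 V.
Since Ag⁺/Ag is the cathode and Cr²⁺/Cr the anode, E°cell = E°(Ag⁺/Ag) − E°(Cr²⁺/Cr).
So E°(Cr²⁺/Cr) = E°(Ag⁺/Ag) − E°cell = (+0.80) − (+1.711) = -0.91 V.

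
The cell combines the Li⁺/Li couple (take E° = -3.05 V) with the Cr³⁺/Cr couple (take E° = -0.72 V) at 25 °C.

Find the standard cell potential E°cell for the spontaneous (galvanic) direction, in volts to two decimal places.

+2.33 V

The Cr³⁺/Cr couple has the higher reduction potential, so it is the cathode; Li⁺/Li is oxidised at the anode.
E°cell = E°(cathode) − E°(anode) = (-0.72) − (-3.05) = +2.33 V.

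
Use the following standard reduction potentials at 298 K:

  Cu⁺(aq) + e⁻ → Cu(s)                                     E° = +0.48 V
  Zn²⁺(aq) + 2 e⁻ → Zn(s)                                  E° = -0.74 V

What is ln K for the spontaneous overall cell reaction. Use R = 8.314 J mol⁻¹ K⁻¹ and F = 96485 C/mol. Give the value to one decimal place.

Cathode: Cu⁺/Cu; anode: Zn²⁺/Zn. E°cell = (+0.48) − (-0.74) = +1.22 V, with n = 2.
ΔG° = −nFE° = −RT ln K, so ln K = nFE°/(RT) = (2)(96485)(+1.22) / ((8.314)(298)) = 95.022.

95.0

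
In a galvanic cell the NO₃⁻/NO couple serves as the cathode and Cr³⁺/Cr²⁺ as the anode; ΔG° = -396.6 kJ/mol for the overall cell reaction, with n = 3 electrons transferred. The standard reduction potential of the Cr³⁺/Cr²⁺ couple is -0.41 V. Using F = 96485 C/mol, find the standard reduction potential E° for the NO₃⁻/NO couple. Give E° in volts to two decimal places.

+0.96 V

E°cell = −ΔG°/(nF) = −(-396.6×10³)/((3)(96485)) = +1.370 V.
Since NO₃⁻/NO is the cathode and Cr³⁺/Cr²⁺ the anode, E°cell = E°(NO₃⁻/NO) − E°(Cr³⁺/Cr²⁺).
So E°(NO₃⁻/NO) = E°cell + E°(Cr³⁺/Cr²⁺) = +1.370 + (-0.41) = +0.96 V.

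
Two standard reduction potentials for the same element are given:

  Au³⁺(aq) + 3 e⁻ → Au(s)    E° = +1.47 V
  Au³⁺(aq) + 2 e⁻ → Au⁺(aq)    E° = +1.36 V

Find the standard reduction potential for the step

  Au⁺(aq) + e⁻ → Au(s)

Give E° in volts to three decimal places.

Sequential free energies add, so n₃E°₃ = n₁E°₁ + n₂E°₂.
With n₃ = 3, and the known step contributing 2×(+1.36) V, the unknown satisfies 1·E° = 3×(+1.47) − 2×(+1.36) = +1.690.
E° = +1.690 / 1 = +1.690 V.

+1.690 V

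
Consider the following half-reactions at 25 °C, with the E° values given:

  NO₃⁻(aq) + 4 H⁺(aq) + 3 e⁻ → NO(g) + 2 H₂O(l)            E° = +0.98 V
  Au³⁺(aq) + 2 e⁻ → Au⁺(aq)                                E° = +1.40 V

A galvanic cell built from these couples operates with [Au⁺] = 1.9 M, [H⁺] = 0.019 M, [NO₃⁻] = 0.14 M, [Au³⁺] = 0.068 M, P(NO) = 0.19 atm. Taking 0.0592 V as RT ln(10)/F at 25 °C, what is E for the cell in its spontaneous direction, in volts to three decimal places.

+0.516 V

Au³⁺/Au⁺ is the cathode (higher E°), NO₃⁻/NO the anode: E°cell = +1.40 − (+0.98) = +0.42 V, n = 6.
Overall: 3 Au³⁺(aq) + 2 NO(g) + 4 H₂O(l) → 3 Au⁺(aq) + 2 NO₃⁻(aq) + 8 H⁺(aq)
Q = [Au⁺]^3·[NO₃⁻]^2·[H⁺]^8 / ([Au³⁺]^3·P(NO)^2); log Q = -9.696.
E = E° − (0.0592/n) log Q = +0.42 − (0.0592/6)(-9.696) = +0.516 V.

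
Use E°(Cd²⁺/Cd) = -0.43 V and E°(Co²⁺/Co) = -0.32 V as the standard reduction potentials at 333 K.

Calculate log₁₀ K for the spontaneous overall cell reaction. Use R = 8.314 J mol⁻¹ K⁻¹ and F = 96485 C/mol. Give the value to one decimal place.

3.3

Cathode: Co²⁺/Co; anode: Cd²⁺/Cd. E°cell = (-0.32) − (-0.43) = +0.11 V, with n = 2.
ΔG° = −nFE° = −RT ln K, so ln K = nFE°/(RT) = (2)(96485)(+0.11) / ((8.314)(333)) = 7.667.
log₁₀ K = 7.667 / ln 10 = 3.3.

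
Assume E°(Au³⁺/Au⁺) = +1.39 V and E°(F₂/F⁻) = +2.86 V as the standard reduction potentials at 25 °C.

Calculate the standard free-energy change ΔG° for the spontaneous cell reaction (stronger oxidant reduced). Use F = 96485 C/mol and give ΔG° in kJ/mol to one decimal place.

-283.7 kJ/mol

F₂/F⁻ (E° = +2.86 V) is the cathode; Au³⁺/Au⁺ (E° = +1.39 V) is the anode, so E°cell = +1.47 V.
Balancing electrons gives n = 2 (lcm of 2 and 2).
ΔG° = −nFE° = −(2)(96485)(+1.47) = -283,666 J = -283.7 kJ/mol.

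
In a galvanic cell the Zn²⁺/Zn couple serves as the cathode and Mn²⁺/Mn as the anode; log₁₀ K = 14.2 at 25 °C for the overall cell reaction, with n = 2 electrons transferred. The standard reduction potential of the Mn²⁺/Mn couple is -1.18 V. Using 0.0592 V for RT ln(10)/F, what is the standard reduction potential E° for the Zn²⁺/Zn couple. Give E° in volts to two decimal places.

-0.76 V

E°cell = (0.0592/n)·log K = (0.0592/2)(14.2) = +0.420 V.
Since Zn²⁺/Zn is the cathode and Mn²⁺/Mn the anode, E°cell = E°(Zn²⁺/Zn) − E°(Mn²⁺/Mn).
So E°(Zn²⁺/Zn) = E°cell + E°(Mn²⁺/Mn) = +0.420 + (-1.18) = -0.76 V.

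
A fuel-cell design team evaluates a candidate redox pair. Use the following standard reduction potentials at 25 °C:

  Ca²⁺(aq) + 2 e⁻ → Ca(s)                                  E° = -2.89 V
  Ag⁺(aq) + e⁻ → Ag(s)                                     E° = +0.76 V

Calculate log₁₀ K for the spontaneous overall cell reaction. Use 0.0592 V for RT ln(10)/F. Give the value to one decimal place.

123.3

Cathode: Ag⁺/Ag; anode: Ca²⁺/Ca. E°cell = +3.65 V, n = 2.
log K = nE°cell / 0.0592 = (2)(+3.65) / 0.0592 = 123.3.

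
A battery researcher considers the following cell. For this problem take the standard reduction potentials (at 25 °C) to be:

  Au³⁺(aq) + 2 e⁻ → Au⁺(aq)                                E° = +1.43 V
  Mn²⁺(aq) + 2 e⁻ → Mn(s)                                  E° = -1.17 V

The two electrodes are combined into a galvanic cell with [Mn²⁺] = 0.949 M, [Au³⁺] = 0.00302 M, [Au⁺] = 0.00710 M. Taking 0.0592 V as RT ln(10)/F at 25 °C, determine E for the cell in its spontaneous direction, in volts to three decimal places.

Au³⁺/Au⁺ is the cathode (higher E°), Mn²⁺/Mn the anode: E°cell = +1.43 − (-1.17) = +2.60 V, n = 2.
Overall: Au³⁺(aq) + Mn(s) → Au⁺(aq) + Mn²⁺(aq)
Q = [Au⁺]·[Mn²⁺] / ([Au³⁺]); log Q = 0.349.
E = E° − (0.0592/n) log Q = +2.60 − (0.0592/2)(0.349) = +2.590 V.

+2.590 V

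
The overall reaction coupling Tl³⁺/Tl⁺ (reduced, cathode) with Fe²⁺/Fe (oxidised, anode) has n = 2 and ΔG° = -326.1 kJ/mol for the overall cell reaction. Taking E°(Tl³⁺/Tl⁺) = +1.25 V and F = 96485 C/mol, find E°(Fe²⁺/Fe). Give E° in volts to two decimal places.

E°cell = −ΔG°/(nF) = −(-326.1×10³)/((2)(96485)) = +1.690 V.
Since Tl³⁺/Tl⁺ is the cathode and Fe²⁺/Fe the anode, E°cell = E°(Tl³⁺/Tl⁺) − E°(Fe²⁺/Fe).
So E°(Fe²⁺/Fe) = E°(Tl³⁺/Tl⁺) − E°cell = (+1.25) − (+1.690) = -0.44 V.

-0.44 V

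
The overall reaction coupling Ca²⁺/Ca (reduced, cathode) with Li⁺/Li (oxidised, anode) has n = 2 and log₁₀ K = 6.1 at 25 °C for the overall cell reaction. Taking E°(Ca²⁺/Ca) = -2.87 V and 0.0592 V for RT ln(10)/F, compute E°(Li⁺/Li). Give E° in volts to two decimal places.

-3.05 V

E°cell = (0.0592/n)·log K = (0.0592/2)(6.1) = +0.181 V.
Since Ca²⁺/Ca is the cathode and Li⁺/Li the anode, E°cell = E°(Ca²⁺/Ca) − E°(Li⁺/Li).
So E°(Li⁺/Li) = E°(Ca²⁺/Ca) − E°cell = (-2.87) − (+0.181) = -3.05 V.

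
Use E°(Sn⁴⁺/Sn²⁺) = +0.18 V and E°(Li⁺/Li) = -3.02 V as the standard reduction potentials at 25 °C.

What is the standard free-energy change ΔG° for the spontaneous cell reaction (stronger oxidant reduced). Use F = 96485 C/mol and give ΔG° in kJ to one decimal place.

Sn⁴⁺/Sn²⁺ (E° = +0.18 V) is the cathode; Li⁺/Li (E° = -3.02 V) is the anode, so E°cell = +3.20 V.
Balancing electrons gives n = 2 (lcm of 2 and 1).
ΔG° = −nFE° = −(2)(96485)(+3.20) = -617,504 J = -617.5 kJ.

-617.5 kJ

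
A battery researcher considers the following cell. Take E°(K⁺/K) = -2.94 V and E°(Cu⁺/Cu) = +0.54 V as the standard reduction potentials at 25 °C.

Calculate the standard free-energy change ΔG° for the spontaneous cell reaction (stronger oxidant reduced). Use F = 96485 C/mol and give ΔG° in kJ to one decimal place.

-335.8 kJ

Cu⁺/Cu (E° = +0.54 V) is the cathode; K⁺/K (E° = -2.94 V) is the anode, so E°cell = +3.48 V.
Balancing electrons gives n = 1 (lcm of 1 and 1).
ΔG° = −nFE° = −(1)(96485)(+3.48) = -335,768 J = -335.8 kJ.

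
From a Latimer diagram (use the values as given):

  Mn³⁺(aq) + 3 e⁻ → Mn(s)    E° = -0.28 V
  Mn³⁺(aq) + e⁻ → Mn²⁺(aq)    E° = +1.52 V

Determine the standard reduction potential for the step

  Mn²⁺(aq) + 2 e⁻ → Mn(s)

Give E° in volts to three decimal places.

-1.180 V

Sequential free energies add, so n₃E°₃ = n₁E°₁ + n₂E°₂.
With n₃ = 3, and the known step contributing 1×(+1.52) V, the unknown satisfies 2·E° = 3×(-0.28) − 1×(+1.52) = -2.360.
E° = -2.360 / 2 = -1.180 V.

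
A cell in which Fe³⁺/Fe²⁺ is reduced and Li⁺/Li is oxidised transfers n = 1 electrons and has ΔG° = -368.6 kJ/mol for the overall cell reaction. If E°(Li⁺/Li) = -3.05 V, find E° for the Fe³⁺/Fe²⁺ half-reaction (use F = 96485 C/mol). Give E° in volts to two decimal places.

E°cell = −ΔG°/(nF) = −(-368.6×10³)/((1)(96485)) = +3.820 V.
Since Fe³⁺/Fe²⁺ is the cathode and Li⁺/Li the anode, E°cell = E°(Fe³⁺/Fe²⁺) − E°(Li⁺/Li).
So E°(Fe³⁺/Fe²⁺) = E°cell + E°(Li⁺/Li) = +3.820 + (-3.05) = +0.77 V.

+0.77 V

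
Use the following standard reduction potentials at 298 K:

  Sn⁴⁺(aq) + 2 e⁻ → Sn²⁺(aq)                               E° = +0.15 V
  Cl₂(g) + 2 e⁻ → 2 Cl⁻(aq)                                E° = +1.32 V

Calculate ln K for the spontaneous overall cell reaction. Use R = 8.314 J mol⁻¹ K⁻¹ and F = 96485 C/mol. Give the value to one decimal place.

Cathode: Cl₂/Cl⁻; anode: Sn⁴⁺/Sn²⁺. E°cell = (+1.32) − (+0.15) = +1.17 V, with n = 2.
ΔG° = −nFE° = −RT ln K, so ln K = nFE°/(RT) = (2)(96485)(+1.17) / ((8.314)(298)) = 91.127.

91.1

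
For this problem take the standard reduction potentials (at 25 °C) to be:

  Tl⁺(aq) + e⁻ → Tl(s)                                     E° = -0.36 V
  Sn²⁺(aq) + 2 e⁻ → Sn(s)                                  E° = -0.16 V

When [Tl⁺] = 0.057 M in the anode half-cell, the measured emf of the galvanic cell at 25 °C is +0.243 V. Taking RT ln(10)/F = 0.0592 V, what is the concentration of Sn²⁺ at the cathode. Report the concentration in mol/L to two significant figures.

0.092 M

Sn²⁺/Sn is the cathode, Tl⁺/Tl the anode: E°cell = +0.20 V, n = 2.
Overall reaction: Sn²⁺(aq) + 2 Tl(s) → Sn(s) + 2 Tl⁺(aq); Q = [Tl⁺]^2/[Sn²⁺]^1.
From E = E° − (0.0592/n) log Q: log Q = (E° − E)·n/0.0592 = (+0.20 − (+0.243))·2/0.0592 = -1.4527.
So 1·log[Sn²⁺] = 2·log(0.057) − log Q = -2.4883 − (-1.4527) = -1.0356; [Sn²⁺] = 10^(-1.0356) ≈ 0.092 M.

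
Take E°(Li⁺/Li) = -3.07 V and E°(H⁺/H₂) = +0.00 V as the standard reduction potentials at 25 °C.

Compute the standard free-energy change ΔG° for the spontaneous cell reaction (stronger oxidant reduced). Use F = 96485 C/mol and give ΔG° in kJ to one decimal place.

-592.4 kJ

H⁺/H₂ (E° = +0.00 V) is the cathode; Li⁺/Li (E° = -3.07 V) is the anode, so E°cell = +3.07 V.
Balancing electrons gives n = 2 (lcm of 2 and 1).
ΔG° = −nFE° = −(2)(96485)(+3.07) = -592,418 J = -592.4 kJ.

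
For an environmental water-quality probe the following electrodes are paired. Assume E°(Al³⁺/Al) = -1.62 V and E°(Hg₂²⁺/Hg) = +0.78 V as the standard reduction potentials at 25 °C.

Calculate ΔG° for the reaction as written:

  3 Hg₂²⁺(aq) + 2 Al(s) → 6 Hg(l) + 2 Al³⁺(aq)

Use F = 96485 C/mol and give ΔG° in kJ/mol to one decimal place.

As written, Hg₂²⁺/Hg is reduced (cathode) and Al³⁺/Al is oxidised (anode), so E°cell = (+0.78) − (-1.62) = +2.40 V.
Balancing electrons gives n = 6.
ΔG° = −nFE° = −(6)(96485)(+2.40) = -1,389,384 J = -1389.4 kJ/mol.

-1389.4 kJ/mol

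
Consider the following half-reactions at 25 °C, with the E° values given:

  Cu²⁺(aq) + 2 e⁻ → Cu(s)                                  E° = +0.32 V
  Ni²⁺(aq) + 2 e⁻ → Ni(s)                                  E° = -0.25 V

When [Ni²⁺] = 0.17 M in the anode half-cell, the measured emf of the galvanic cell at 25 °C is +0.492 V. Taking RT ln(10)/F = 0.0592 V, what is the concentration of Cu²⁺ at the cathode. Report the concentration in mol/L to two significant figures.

Cu²⁺/Cu is the cathode, Ni²⁺/Ni the anode: E°cell = +0.57 V, n = 2.
Overall reaction: Cu²⁺(aq) + Ni(s) → Cu(s) + Ni²⁺(aq); Q = [Ni²⁺]^1/[Cu²⁺]^1.
From E = E° − (0.0592/n) log Q: log Q = (E° − E)·n/0.0592 = (+0.57 − (+0.492))·2/0.0592 = 2.6351.
So 1·log[Cu²⁺] = 1·log(0.17) − log Q = -0.7696 − (2.6351) = -3.4047; [Cu²⁺] = 10^(-3.4047) ≈ 0.00039 M.

0.00039 M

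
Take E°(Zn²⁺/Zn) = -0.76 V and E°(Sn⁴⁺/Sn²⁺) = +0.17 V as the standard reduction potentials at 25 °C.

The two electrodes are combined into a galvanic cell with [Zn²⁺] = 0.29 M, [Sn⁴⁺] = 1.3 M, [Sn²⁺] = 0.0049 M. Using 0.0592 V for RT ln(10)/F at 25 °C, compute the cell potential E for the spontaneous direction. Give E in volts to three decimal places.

+1.018 V

Sn⁴⁺/Sn²⁺ is the cathode (higher E°), Zn²⁺/Zn the anode: E°cell = +0.17 − (-0.76) = +0.93 V, n = 2.
Overall: Sn⁴⁺(aq) + Zn(s) → Sn²⁺(aq) + Zn²⁺(aq)
Q = [Sn²⁺]·[Zn²⁺] / ([Sn⁴⁺]); log Q = -2.961.
E = E° − (0.0592/n) log Q = +0.93 − (0.0592/2)(-2.961) = +1.018 V.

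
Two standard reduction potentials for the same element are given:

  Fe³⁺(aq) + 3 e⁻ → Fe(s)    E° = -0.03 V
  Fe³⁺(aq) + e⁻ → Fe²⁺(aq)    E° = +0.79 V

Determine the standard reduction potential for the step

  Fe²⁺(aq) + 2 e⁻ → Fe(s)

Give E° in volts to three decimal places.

Sequential free energies add, so n₃E°₃ = n₁E°₁ + n₂E°₂.
With n₃ = 3, and the known step contributing 1×(+0.79) V, the unknown satisfies 2·E° = 3×(-0.03) − 1×(+0.79) = -0.880.
E° = -0.880 / 2 = -0.440 V.

-0.440 V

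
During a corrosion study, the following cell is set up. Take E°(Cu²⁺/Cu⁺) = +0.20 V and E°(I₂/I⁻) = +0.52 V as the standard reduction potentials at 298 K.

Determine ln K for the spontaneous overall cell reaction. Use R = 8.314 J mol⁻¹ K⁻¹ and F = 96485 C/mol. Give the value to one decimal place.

Cathode: I₂/I⁻; anode: Cu²⁺/Cu⁺. E°cell = (+0.52) − (+0.20) = +0.32 V, with n = 2.
ΔG° = −nFE° = −RT ln K, so ln K = nFE°/(RT) = (2)(96485)(+0.32) / ((8.314)(298)) = 24.924.

24.9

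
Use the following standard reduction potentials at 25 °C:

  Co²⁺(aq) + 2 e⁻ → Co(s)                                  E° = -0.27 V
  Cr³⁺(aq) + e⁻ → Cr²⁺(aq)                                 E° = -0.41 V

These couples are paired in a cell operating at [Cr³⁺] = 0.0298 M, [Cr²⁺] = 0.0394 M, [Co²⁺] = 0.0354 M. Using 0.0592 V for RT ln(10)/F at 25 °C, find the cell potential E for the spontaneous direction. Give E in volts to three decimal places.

Co²⁺/Co is the cathode (higher E°), Cr³⁺/Cr²⁺ the anode: E°cell = -0.27 − (-0.41) = +0.14 V, n = 2.
Overall: Co²⁺(aq) + 2 Cr²⁺(aq) → Co(s) + 2 Cr³⁺(aq)
Q = [Cr³⁺]^2 / ([Co²⁺]·[Cr²⁺]^2); log Q = 1.208.
E = E° − (0.0592/n) log Q = +0.14 − (0.0592/2)(1.208) = +0.104 V.

+0.104 V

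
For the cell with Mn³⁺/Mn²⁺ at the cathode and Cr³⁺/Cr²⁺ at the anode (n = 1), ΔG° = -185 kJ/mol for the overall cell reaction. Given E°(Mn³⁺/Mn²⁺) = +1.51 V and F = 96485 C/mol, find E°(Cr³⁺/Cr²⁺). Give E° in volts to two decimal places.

E°cell = −ΔG°/(nF) = −(-185×10³)/((1)(96485)) = +1.917 V.
Since Mn³⁺/Mn²⁺ is the cathode and Cr³⁺/Cr²⁺ the anode, E°cell = E°(Mn³⁺/Mn²⁺) − E°(Cr³⁺/Cr²⁺).
So E°(Cr³⁺/Cr²⁺) = E°(Mn³⁺/Mn²⁺) − E°cell = (+1.51) − (+1.917) = -0.41 V.

-0.41 V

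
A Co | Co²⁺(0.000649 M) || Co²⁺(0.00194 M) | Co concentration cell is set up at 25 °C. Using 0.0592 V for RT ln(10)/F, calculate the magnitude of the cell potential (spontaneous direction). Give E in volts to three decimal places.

For a concentration cell E°cell = 0. The 0.00194 M side is the cathode (reduction is favoured where [Co²⁺] is higher).
With n = 2, E = −(0.0592/2) log([Co²⁺]ₐₙ/[Co²⁺]꜀ₐₜ) = −(0.0592/2) log(0.000649/0.00194) = −(0.0592/2)(-0.476) = +0.014 V.

+0.014 V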